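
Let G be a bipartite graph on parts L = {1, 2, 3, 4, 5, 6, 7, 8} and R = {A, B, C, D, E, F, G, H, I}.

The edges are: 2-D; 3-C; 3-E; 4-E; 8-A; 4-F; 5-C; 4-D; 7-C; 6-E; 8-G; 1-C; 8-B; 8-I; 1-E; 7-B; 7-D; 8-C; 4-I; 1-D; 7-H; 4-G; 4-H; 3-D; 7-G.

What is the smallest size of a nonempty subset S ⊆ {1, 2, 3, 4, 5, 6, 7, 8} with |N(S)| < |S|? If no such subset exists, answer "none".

4

Take S = {1, 2, 3, 5}. Its neighbourhood is {C, D, E}, so |N(S)| = 3 < |S| = 4.
Every subset of size less than 4 has at least as many neighbours as members, so 4 is the minimum.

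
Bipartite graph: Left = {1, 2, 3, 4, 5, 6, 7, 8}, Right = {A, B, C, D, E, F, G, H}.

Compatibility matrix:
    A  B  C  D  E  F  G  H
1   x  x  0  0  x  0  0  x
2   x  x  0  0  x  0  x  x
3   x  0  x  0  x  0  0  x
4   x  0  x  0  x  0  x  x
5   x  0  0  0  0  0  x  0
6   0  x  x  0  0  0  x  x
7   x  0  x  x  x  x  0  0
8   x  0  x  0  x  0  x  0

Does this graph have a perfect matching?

The set {1, 2, 3, 4, 5, 6, 8} has only 6 neighbours ({A, B, C, E, G, H}), so by Hall's theorem at most 7 of the 8 left vertices can be matched.
Hence no matching covers every left vertex.

No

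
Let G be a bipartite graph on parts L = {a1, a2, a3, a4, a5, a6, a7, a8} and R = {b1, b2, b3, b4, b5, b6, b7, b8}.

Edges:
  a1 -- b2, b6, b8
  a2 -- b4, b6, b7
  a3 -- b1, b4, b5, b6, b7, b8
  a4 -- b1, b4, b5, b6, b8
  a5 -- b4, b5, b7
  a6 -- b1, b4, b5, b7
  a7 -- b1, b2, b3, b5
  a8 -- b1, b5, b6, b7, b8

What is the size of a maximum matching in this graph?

8

For example, pair a1-b2, a2-b6, a3-b8, a4-b1, a5-b5, a6-b4, a7-b3, a8-b7.
This saturates every left vertex, so 8 is the maximum.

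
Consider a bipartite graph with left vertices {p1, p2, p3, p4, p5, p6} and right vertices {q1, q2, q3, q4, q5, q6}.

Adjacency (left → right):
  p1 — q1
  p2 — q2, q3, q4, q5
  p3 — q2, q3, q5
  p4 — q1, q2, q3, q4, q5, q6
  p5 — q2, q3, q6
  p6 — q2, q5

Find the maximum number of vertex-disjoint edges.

6

For example, pair p1→q1, p2→q4, p3→q5, p4→q6, p5→q3, p6→q2.
This saturates every left vertex, so 6 is the maximum.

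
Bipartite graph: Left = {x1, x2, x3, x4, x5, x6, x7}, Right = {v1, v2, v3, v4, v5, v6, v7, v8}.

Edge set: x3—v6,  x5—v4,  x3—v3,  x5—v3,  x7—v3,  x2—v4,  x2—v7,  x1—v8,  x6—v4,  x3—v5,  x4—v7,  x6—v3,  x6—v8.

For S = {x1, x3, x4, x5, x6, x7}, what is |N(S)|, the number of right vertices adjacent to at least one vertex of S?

The union of neighbours of {x1, x3, x4, x5, x6, x7} is {v3, v4, v5, v6, v7, v8}, which has 6 elements.
Since |N(S)| = 6 ≥ |S| = 6, Hall's condition holds for this subset.

6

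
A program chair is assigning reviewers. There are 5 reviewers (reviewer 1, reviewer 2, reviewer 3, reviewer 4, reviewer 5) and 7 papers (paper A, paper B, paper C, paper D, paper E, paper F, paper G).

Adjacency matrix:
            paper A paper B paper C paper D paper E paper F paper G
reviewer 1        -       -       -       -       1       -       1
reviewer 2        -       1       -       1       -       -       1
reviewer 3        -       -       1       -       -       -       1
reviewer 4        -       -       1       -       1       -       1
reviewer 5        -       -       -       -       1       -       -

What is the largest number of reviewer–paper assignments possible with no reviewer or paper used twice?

4

One maximum matching: reviewer 1→paper G, reviewer 2→paper D, reviewer 3→paper C, reviewer 4→paper E.
The set {reviewer 1, reviewer 3, reviewer 4, reviewer 5} has only 3 neighbours ({paper C, paper E, paper G}), so by Hall's theorem at most 4 of the 5 reviewers can be matched.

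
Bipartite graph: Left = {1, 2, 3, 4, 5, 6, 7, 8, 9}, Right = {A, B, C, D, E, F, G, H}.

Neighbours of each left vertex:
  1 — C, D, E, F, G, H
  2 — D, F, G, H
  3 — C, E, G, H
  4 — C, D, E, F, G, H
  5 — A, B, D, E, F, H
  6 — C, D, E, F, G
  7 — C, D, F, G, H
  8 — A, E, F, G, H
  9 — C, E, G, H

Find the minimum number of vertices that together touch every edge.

8

The 8 edges 1–F, 2–D, 3–C, 4–H, 5–B, 6–E, 7–G, 8–A form a matching, so any vertex cover needs at least 8 vertices (one per matched edge).
Conversely {5, 8, C, D, E, F, G, H} meets every edge and has exactly 8 vertices, so 8 is optimal.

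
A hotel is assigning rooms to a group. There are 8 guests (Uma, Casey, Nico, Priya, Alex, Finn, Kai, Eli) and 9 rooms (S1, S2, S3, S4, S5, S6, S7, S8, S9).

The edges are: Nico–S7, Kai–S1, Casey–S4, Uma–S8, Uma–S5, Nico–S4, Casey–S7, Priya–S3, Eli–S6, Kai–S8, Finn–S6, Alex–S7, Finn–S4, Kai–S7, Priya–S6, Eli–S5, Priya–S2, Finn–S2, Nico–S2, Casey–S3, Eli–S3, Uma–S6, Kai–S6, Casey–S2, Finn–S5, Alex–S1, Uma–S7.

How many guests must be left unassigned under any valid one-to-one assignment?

0

A valid assignment of size 8: Uma–S7, Casey–S3, Nico–S4, Priya–S2, Alex–S1, Finn–S5, Kai–S8, Eli–S6.
This saturates every guest, so 8 is the maximum.
That matches 8 of the 8, leaving 0 unmatched; no matching can do better.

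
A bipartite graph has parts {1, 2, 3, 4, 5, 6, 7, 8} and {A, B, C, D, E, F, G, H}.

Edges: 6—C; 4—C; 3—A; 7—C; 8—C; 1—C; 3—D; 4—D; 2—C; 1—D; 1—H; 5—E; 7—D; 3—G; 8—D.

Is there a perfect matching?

No

The set {2, 4, 6, 7, 8} has only 2 neighbours ({C, D}), so by Hall's theorem at most 5 of the 8 left vertices can be matched.
Hence no matching covers every left vertex.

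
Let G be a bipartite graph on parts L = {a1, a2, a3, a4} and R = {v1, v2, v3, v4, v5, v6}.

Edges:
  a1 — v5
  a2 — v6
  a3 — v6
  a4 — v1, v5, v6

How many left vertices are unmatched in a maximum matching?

For example, pair a1-v5, a2-v6, a4-v1.
The set {a2, a3} has only 1 neighbour ({v6}), so by Hall's theorem at most 3 of the 4 left vertices can be matched.
That matches 3 of the 4, leaving 1 unmatched; no matching can do better.

1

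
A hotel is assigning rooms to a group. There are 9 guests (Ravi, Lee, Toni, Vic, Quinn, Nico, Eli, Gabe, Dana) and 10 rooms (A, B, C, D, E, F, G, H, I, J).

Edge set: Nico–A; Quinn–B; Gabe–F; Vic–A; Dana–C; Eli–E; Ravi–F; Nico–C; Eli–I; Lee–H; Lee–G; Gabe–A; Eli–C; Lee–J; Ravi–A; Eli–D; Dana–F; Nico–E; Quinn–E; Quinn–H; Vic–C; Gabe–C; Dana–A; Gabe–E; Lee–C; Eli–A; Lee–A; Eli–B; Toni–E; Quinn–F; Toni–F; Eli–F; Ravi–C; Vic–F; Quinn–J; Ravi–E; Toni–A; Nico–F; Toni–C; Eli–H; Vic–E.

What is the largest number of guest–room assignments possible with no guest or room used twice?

One maximum matching: Ravi–A, Lee–G, Toni–F, Vic–C, Quinn–J, Nico–E, Eli–H.
The set {Ravi, Toni, Vic, Nico, Gabe, Dana} has only 4 neighbours ({A, C, E, F}), so by Hall's theorem at most 7 of the 9 guests can be matched.

7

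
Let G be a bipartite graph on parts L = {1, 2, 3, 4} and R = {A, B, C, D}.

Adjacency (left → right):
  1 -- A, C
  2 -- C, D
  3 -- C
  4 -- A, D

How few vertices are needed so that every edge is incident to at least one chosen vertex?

3

The 3 edges 1–A, 2–D, 3–C form a matching, so any vertex cover needs at least 3 vertices (one per matched edge).
Conversely {A, C, D} meets every edge and has exactly 3 vertices, so 3 is optimal.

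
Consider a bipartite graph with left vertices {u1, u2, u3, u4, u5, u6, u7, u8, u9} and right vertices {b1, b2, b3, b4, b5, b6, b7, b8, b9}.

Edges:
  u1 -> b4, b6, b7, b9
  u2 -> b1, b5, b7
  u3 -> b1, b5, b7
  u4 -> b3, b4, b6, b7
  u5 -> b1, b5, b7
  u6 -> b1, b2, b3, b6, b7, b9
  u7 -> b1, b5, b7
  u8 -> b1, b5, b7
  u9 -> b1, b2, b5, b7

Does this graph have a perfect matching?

The set {u2, u3, u5, u7, u8} has only 3 neighbours ({b1, b5, b7}), so by Hall's theorem at most 7 of the 9 left vertices can be matched.
Hence no matching covers every left vertex.

No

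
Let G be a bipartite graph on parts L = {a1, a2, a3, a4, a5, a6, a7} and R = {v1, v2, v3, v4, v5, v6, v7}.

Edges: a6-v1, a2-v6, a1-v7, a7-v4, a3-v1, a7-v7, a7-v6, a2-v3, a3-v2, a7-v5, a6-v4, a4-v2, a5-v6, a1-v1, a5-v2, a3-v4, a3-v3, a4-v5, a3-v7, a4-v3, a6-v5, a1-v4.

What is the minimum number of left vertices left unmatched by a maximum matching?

A valid assignment of size 7: a1-v7, a2-v3, a3-v1, a4-v5, a5-v2, a6-v4, a7-v6.
This saturates every left vertex, so 7 is the maximum.
That matches 7 of the 7, leaving 0 unmatched; no matching can do better.

0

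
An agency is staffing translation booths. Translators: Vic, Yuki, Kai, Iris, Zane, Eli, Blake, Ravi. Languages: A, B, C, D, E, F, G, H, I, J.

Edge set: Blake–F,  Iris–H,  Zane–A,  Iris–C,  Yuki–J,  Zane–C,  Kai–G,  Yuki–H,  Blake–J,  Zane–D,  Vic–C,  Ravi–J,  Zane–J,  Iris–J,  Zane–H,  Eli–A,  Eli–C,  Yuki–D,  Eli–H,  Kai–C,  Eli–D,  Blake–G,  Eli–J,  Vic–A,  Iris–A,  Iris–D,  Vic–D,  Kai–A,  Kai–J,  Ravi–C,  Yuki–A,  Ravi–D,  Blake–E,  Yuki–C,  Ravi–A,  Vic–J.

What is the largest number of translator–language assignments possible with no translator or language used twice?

One maximum matching: Vic–C, Yuki–D, Kai–G, Iris–H, Zane–A, Eli–J, Blake–E.
The set {Vic, Yuki, Iris, Zane, Eli, Ravi} has only 5 neighbours ({A, C, D, H, J}), so by Hall's theorem at most 7 of the 8 translators can be matched.

7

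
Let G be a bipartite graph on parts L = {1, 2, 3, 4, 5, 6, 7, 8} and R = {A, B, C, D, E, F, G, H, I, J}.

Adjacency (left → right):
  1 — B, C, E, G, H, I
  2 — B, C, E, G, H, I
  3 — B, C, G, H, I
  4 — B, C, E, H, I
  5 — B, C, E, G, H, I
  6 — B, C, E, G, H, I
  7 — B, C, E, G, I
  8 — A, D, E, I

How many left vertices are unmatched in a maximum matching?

A valid assignment of size 7: 1-C, 2-H, 3-I, 4-B, 5-E, 6-G, 8-D.
The set {1, 2, 3, 4, 5, 6, 7} has only 6 neighbours ({B, C, E, G, H, I}), so by Hall's theorem at most 7 of the 8 left vertices can be matched.
That matches 7 of the 8, leaving 1 unmatched; no matching can do better.

1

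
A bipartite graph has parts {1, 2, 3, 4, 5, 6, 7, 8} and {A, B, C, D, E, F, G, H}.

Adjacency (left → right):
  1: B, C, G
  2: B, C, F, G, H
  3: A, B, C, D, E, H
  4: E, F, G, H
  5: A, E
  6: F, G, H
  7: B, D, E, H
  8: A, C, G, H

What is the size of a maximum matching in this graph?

For example, pair 1-B, 2-G, 3-D, 4-H, 5-A, 6-F, 7-E, 8-C.
This saturates every left vertex, so 8 is the maximum.

8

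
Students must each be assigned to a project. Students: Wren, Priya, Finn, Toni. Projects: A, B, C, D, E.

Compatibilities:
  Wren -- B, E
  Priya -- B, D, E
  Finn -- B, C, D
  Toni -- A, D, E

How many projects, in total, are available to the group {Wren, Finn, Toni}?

The union of neighbours of {Wren, Finn, Toni} is {A, B, C, D, E}, which has 5 elements.
Since |N(S)| = 5 ≥ |S| = 3, Hall's condition holds for this subset.

5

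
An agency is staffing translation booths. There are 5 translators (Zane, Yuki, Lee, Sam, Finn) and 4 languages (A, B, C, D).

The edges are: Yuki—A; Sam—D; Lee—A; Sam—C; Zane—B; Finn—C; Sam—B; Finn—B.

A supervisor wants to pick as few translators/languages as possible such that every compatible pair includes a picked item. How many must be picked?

A maximum matching has 4 edges (e.g. Zane–B, Yuki–A, Sam–D, Finn–C).
By König's theorem the minimum vertex cover has the same size. One such cover is {Zane, Sam, Finn, A}.

4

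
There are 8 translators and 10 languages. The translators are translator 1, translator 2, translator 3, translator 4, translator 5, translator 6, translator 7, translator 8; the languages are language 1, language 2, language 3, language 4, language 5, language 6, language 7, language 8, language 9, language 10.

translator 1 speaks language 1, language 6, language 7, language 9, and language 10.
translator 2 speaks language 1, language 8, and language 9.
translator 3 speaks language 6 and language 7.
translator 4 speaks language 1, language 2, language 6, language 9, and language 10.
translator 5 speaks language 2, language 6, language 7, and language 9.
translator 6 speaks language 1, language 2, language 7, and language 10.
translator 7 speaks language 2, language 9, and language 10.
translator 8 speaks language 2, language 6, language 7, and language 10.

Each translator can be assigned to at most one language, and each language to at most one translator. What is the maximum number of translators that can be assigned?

One maximum matching: translator 1-language 1, translator 2-language 8, translator 3-language 7, translator 4-language 10, translator 5-language 6, translator 6-language 2, translator 7-language 9.
The set {translator 1, translator 3, translator 4, translator 5, translator 6, translator 7, translator 8} has only 6 neighbours ({language 1, language 10, language 2, language 6, language 7, language 9}), so by Hall's theorem at most 7 of the 8 translators can be matched.

7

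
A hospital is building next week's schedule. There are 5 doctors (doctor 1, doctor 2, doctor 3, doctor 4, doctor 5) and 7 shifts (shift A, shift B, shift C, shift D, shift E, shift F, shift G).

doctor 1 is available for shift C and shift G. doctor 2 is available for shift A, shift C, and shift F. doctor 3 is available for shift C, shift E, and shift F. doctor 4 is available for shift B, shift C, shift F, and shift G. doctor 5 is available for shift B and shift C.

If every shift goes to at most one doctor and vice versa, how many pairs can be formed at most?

A valid assignment of size 5: doctor 1→shift C, doctor 2→shift F, doctor 3→shift E, doctor 4→shift G, doctor 5→shift B.
All 5 doctors are matched, so no larger matching exists.

5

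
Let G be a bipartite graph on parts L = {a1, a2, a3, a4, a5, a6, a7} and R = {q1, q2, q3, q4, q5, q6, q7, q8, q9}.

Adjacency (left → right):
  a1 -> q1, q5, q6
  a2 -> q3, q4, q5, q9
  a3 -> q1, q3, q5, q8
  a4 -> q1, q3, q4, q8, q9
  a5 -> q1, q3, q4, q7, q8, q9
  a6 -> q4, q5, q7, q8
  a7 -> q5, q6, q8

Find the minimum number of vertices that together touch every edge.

7

A maximum matching has 7 edges (e.g. a1–q6, a2–q5, a3–q3, a4–q4, a5–q9, a6–q7, a7–q8).
By König's theorem the minimum vertex cover has the same size. One such cover is {a1, a2, a3, a4, a5, a6, a7}.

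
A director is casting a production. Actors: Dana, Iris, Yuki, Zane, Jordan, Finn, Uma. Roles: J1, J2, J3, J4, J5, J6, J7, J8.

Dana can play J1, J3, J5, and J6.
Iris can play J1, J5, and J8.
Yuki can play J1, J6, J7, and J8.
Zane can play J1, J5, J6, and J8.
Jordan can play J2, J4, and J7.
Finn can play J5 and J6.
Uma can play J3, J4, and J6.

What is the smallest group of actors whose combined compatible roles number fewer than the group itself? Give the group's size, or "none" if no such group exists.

none

A matching saturating every actor exists, for instance Dana→J5, Iris→J1, Yuki→J7, Zane→J8, Jordan→J2, Finn→J6, Uma→J3.
By Hall's marriage theorem, this means |N(S)| ≥ |S| for every subset S, so no violating subset exists.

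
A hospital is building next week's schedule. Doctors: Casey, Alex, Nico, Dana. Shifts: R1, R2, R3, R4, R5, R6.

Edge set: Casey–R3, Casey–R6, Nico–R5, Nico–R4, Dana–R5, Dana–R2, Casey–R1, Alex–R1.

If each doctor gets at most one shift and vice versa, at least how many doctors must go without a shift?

0

For example, pair Casey–R6, Alex–R1, Nico–R4, Dana–R5.
All 4 doctors are matched, so no larger matching exists.
That matches 4 of the 4, leaving 0 unmatched; no matching can do better.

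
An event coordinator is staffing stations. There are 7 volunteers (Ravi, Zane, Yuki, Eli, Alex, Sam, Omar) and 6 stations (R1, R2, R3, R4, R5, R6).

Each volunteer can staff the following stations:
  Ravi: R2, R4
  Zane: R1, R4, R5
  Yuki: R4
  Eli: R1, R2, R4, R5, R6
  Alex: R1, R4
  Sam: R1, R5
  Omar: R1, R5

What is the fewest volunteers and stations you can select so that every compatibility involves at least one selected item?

The 5 edges Ravi–R2, Zane–R5, Yuki–R4, Eli–R6, Alex–R1 form a matching, so any vertex cover needs at least 5 vertices (one per matched edge).
Conversely {Ravi, Eli, R1, R4, R5} meets every edge and has exactly 5 vertices, so 5 is optimal.

5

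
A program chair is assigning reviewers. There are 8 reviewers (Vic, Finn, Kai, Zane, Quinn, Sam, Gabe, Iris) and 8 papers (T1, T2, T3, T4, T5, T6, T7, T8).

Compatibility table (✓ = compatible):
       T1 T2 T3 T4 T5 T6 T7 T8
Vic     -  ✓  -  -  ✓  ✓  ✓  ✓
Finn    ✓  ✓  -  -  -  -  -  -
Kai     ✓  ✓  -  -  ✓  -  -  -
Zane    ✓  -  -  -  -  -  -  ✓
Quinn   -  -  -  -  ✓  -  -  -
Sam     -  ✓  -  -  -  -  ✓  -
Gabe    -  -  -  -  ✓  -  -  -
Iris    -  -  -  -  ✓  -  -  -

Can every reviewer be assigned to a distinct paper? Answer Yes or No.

The set {Quinn, Gabe, Iris} has only 1 neighbour ({T5}), so by Hall's theorem at most 6 of the 8 reviewers can be matched.
Hence no matching covers every reviewer.

No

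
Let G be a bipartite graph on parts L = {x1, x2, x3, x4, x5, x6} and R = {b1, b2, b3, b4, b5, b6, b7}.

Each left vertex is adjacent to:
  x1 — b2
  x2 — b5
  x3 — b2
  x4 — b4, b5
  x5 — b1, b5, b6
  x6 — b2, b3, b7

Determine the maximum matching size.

For example, pair x1–b2, x2–b5, x4–b4, x5–b6, x6–b3.
The set {x1, x3} has only 1 neighbour ({b2}), so by Hall's theorem at most 5 of the 6 left vertices can be matched.

5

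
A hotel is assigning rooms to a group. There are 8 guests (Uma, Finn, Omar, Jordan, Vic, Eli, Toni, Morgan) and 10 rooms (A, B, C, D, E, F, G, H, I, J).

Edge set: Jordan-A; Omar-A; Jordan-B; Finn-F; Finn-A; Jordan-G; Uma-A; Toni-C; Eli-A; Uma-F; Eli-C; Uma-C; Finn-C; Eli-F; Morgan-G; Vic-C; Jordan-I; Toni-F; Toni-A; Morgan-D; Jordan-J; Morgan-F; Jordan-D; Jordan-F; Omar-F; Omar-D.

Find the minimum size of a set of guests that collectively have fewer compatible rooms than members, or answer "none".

Take S = {Uma, Finn, Vic, Eli}. Its neighbourhood is {A, C, F}, so |N(S)| = 3 < |S| = 4.
Every subset of size less than 4 has at least as many neighbours as members, so 4 is the minimum.

4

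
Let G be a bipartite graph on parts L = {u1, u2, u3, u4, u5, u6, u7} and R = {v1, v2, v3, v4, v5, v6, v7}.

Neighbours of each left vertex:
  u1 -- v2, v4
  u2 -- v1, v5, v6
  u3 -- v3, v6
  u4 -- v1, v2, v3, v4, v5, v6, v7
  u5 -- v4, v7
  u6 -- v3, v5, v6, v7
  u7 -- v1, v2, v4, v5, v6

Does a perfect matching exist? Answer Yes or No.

A valid assignment of size 7: u1→v4, u2→v1, u3→v6, u4→v3, u5→v7, u6→v5, u7→v2.
All 7 left vertices are covered.

Yes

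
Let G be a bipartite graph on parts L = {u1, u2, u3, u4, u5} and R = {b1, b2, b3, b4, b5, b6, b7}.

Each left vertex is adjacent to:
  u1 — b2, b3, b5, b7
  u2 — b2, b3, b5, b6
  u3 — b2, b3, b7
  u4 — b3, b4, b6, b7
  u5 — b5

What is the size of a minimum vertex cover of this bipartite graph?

5

{u1, u2, u3, u4, u5} is a vertex cover of size 5: every edge has an endpoint in this set.
No smaller cover exists because u1–b2, u2–b6, u3–b7, u4–b3, u5–b5 is a matching of size 5, and a cover must include an endpoint of each of these disjoint edges (König's theorem).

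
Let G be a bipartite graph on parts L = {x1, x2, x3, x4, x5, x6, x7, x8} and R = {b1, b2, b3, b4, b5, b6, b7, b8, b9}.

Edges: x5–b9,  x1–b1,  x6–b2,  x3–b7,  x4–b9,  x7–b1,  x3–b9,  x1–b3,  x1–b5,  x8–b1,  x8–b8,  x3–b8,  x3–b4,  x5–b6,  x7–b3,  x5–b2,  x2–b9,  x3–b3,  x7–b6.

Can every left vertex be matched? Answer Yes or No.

No

The set {x2, x4} has only 1 neighbour ({b9}), so by Hall's theorem at most 7 of the 8 left vertices can be matched.
Hence no matching covers every left vertex.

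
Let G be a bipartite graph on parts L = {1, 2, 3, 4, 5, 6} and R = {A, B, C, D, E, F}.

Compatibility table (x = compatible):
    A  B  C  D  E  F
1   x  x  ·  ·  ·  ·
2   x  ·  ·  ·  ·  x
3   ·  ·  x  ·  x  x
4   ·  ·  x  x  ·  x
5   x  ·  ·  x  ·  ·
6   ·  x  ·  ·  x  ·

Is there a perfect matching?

A valid assignment of size 6: 1–A, 2–F, 3–E, 4–C, 5–D, 6–B.
Every left vertex is matched, so this is a perfect matching.

Yes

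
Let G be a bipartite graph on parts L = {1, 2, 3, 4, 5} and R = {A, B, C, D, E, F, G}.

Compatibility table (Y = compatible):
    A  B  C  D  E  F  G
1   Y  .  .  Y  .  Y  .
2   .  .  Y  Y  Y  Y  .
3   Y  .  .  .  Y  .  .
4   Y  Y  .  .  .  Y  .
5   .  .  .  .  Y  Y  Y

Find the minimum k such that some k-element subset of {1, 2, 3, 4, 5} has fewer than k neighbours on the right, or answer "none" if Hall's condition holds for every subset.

none

A matching saturating every left vertex exists, for instance 1→F, 2→C, 3→A, 4→B, 5→E.
By Hall's marriage theorem, this means |N(S)| ≥ |S| for every subset S, so no violating subset exists.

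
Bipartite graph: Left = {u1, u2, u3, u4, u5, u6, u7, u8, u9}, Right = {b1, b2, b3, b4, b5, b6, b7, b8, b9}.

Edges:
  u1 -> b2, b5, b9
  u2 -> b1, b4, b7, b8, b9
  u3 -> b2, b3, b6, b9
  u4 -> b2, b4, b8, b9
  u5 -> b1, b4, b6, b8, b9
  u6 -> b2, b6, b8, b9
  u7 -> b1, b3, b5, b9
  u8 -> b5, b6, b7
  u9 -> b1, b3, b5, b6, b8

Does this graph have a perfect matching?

A valid assignment of size 9: u1-b9, u2-b4, u3-b3, u4-b8, u5-b6, u6-b2, u7-b5, u8-b7, u9-b1.
Every left vertex is matched, so this is a perfect matching.

Yes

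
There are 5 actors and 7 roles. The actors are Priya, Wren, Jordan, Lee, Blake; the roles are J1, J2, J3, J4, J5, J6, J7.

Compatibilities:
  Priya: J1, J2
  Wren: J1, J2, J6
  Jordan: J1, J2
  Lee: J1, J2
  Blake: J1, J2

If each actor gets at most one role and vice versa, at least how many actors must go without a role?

2

A valid assignment of size 3: Priya–J2, Wren–J6, Jordan–J1.
The set {Priya, Jordan, Lee, Blake} has only 2 neighbours ({J1, J2}), so by Hall's theorem at most 3 of the 5 actors can be matched.
That matches 3 of the 5, leaving 2 unmatched; no matching can do better.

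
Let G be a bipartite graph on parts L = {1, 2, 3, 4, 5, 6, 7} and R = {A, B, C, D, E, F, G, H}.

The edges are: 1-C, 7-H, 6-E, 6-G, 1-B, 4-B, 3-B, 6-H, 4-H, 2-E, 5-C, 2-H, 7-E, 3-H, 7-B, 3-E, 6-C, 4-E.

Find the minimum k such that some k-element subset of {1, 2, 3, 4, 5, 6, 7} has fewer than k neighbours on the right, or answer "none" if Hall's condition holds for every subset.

4

Take S = {2, 3, 4, 7}. Its neighbourhood is {B, E, H}, so |N(S)| = 3 < |S| = 4.
Every subset of size less than 4 has at least as many neighbours as members, so 4 is the minimum.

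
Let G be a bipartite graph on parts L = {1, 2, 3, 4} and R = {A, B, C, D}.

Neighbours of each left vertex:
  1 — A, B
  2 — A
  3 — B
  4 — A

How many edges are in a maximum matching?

2

For example, pair 1-B, 2-A.
The set {1, 2, 3, 4} has only 2 neighbours ({A, B}), so by Hall's theorem at most 2 of the 4 left vertices can be matched.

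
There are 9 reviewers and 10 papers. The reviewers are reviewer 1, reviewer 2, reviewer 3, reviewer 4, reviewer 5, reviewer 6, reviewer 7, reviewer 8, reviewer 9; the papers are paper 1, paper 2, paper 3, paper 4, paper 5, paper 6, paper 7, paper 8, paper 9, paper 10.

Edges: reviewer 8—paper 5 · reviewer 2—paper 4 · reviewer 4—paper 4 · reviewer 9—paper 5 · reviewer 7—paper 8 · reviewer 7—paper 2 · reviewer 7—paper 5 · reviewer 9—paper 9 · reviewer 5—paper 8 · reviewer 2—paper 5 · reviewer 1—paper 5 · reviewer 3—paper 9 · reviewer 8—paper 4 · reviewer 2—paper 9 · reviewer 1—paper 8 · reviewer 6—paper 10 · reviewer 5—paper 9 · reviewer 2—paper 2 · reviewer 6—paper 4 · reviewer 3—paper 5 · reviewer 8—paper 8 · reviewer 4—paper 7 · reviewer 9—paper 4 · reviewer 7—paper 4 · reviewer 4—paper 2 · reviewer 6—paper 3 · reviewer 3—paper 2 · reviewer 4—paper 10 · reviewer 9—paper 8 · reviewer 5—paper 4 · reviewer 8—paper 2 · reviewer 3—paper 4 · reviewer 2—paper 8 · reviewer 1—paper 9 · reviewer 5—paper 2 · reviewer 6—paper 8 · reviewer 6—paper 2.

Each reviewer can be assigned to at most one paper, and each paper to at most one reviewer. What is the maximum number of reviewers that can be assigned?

One maximum matching: reviewer 1–paper 9, reviewer 2–paper 2, reviewer 3–paper 5, reviewer 4–paper 7, reviewer 5–paper 4, reviewer 6–paper 10, reviewer 7–paper 8.
The set {reviewer 1, reviewer 2, reviewer 3, reviewer 5, reviewer 7, reviewer 8, reviewer 9} has only 5 neighbours ({paper 2, paper 4, paper 5, paper 8, paper 9}), so by Hall's theorem at most 7 of the 9 reviewers can be matched.

7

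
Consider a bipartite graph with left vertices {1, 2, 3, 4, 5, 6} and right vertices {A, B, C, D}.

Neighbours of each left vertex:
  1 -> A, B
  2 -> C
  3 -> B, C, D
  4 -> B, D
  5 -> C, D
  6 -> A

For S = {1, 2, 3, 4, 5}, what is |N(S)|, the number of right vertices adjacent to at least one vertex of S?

The union of neighbours of {1, 2, 3, 4, 5} is {A, B, C, D}, which has 4 elements.
Since |N(S)| = 4 < |S| = 5, Hall's condition fails for this subset.

4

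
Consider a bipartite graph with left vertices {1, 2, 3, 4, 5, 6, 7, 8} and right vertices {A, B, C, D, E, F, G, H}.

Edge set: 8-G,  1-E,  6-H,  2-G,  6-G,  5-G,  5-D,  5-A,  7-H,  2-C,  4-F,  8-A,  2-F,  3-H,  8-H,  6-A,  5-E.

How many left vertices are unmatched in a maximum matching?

A valid assignment of size 7: 1-E, 2-C, 3-H, 4-F, 5-D, 6-A, 8-G.
The set {3, 7} has only 1 neighbour ({H}), so by Hall's theorem at most 7 of the 8 left vertices can be matched.
That matches 7 of the 8, leaving 1 unmatched; no matching can do better.

1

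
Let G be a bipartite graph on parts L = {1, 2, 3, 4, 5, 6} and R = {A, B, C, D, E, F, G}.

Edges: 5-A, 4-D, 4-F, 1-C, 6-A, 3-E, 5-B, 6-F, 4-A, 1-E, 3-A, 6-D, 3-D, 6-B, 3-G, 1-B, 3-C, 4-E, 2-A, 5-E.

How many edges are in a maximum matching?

One maximum matching: 1–C, 2–A, 3–G, 4–D, 5–E, 6–B.
This saturates every left vertex, so 6 is the maximum.

6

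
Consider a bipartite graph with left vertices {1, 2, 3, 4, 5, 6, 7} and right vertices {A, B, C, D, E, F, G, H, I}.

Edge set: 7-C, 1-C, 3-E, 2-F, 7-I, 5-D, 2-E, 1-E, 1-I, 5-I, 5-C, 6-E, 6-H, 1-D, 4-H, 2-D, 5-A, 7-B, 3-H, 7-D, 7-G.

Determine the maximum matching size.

One maximum matching: 1-C, 2-D, 3-E, 4-H, 5-I, 7-G.
The set {3, 4, 6} has only 2 neighbours ({E, H}), so by Hall's theorem at most 6 of the 7 left vertices can be matched.

6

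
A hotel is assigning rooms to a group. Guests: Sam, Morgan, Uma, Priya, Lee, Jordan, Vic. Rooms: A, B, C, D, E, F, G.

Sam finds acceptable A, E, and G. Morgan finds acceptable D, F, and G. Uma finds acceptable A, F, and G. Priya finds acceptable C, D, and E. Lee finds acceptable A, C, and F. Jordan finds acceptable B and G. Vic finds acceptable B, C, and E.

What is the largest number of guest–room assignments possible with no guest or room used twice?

One maximum matching: Sam→A, Morgan→D, Uma→F, Priya→E, Lee→C, Jordan→G, Vic→B.
All 7 guests are matched, so no larger matching exists.

7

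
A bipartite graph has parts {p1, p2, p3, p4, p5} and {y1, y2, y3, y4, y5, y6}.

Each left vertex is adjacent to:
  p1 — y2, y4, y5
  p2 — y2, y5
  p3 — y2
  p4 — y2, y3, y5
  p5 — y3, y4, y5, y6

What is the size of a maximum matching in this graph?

A valid assignment of size 5: p1-y4, p2-y5, p3-y2, p4-y3, p5-y6.
All 5 left vertices are matched, so no larger matching exists.

5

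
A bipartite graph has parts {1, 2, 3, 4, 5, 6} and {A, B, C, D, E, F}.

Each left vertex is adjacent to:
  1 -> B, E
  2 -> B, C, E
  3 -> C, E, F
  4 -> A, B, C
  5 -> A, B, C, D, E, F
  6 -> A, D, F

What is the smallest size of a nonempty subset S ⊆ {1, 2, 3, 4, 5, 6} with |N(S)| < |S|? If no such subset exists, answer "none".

A matching saturating every left vertex exists, for instance 1→B, 2→C, 3→E, 4→A, 5→D, 6→F.
By Hall's marriage theorem, this means |N(S)| ≥ |S| for every subset S, so no violating subset exists.

none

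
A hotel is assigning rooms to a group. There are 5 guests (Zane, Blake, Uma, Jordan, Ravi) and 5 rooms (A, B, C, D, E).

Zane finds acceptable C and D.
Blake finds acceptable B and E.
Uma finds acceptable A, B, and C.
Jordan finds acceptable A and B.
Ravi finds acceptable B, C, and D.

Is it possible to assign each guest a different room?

Yes

For example, pair Zane→D, Blake→E, Uma→C, Jordan→A, Ravi→B.
All 5 guests are covered.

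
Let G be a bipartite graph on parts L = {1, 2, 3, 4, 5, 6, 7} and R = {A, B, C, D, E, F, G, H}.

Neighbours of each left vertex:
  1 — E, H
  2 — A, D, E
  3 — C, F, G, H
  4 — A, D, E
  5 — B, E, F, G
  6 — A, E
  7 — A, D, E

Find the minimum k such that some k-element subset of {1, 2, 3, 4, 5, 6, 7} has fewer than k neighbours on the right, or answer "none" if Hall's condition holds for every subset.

Take S = {2, 4, 6, 7}. Its neighbourhood is {A, D, E}, so |N(S)| = 3 < |S| = 4.
Every subset of size less than 4 has at least as many neighbours as members, so 4 is the minimum.

4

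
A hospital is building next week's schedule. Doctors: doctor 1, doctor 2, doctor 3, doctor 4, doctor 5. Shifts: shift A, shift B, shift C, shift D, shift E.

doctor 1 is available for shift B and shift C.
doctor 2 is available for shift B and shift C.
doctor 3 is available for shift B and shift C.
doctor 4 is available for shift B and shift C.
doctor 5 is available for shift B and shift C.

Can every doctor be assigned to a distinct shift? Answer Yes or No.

No

The set {doctor 1, doctor 2, doctor 3, doctor 4, doctor 5} has only 2 neighbours ({shift B, shift C}), so by Hall's theorem at most 2 of the 5 doctors can be matched.
Hence no matching covers every doctor.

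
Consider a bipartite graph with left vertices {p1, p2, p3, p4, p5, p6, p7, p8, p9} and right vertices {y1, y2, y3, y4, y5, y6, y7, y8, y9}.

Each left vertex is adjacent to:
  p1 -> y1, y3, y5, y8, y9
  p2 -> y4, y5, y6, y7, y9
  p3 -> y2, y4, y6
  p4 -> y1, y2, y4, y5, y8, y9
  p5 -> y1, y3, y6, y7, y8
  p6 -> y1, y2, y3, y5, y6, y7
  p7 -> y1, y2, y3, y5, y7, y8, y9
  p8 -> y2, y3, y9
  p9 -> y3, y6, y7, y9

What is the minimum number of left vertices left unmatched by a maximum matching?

0

A valid assignment of size 9: p1-y9, p2-y4, p3-y6, p4-y8, p5-y1, p6-y7, p7-y5, p8-y2, p9-y3.
All 9 left vertices are matched, so no larger matching exists.
That matches 9 of the 9, leaving 0 unmatched; no matching can do better.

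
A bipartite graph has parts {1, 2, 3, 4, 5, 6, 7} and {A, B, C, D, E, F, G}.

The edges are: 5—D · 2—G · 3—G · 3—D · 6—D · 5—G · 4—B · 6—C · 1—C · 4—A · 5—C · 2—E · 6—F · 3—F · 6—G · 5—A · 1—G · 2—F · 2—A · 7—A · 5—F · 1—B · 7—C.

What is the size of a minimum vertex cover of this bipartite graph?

7

The 7 edges 1–B, 2–E, 3–D, 4–A, 5–G, 6–F, 7–C form a matching, so any vertex cover needs at least 7 vertices (one per matched edge).
Conversely {1, 2, 3, 4, 5, 6, 7} meets every edge and has exactly 7 vertices, so 7 is optimal.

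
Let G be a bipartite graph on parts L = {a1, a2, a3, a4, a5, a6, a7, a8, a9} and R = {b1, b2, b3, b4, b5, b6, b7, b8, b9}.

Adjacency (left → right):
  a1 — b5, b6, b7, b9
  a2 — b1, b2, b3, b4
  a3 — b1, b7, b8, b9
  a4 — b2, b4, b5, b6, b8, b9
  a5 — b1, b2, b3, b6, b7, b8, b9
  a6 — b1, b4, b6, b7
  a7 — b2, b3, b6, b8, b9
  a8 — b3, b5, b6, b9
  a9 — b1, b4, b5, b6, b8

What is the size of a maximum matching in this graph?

One maximum matching: a1→b5, a2→b3, a3→b8, a4→b4, a5→b7, a6→b6, a7→b2, a8→b9, a9→b1.
All 9 left vertices are matched, so no larger matching exists.

9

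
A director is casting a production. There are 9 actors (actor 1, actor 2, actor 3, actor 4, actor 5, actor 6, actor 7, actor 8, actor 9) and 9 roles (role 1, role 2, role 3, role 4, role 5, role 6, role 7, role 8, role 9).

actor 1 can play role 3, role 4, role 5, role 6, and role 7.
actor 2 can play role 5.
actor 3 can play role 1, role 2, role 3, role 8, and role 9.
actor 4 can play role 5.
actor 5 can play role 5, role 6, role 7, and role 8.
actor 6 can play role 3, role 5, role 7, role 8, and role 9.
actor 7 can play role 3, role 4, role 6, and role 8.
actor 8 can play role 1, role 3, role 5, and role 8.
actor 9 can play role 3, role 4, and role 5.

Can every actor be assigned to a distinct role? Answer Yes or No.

The set {actor 2, actor 4} has only 1 neighbour ({role 5}), so by Hall's theorem at most 8 of the 9 actors can be matched.
Hence no matching covers every actor.

No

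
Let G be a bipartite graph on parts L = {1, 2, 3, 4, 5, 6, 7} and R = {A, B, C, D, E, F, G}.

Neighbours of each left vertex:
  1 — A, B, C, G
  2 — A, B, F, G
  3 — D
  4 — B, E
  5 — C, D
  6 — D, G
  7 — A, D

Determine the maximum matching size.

One maximum matching: 1→B, 2→F, 3→D, 4→E, 5→C, 6→G, 7→A.
This saturates every left vertex, so 7 is the maximum.

7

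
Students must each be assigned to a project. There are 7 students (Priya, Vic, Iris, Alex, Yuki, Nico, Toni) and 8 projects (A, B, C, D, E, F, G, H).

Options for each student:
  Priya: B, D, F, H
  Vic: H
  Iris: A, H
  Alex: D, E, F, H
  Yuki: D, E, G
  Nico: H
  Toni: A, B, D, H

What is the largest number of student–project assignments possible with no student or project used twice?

6

A valid assignment of size 6: Priya–F, Vic–H, Iris–A, Alex–D, Yuki–E, Toni–B.
The set {Vic, Nico} has only 1 neighbour ({H}), so by Hall's theorem at most 6 of the 7 students can be matched.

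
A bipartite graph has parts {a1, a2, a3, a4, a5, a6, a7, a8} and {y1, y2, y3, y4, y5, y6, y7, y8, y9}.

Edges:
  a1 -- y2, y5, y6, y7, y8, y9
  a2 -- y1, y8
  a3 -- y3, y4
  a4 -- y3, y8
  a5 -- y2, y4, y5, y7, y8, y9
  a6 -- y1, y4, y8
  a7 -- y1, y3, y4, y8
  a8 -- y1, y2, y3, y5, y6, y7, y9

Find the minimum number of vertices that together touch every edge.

A maximum matching has 7 edges (e.g. a1–y7, a2–y8, a3–y4, a4–y3, a5–y9, a6–y1, a8–y6).
By König's theorem the minimum vertex cover has the same size. One such cover is {a1, a5, a8, y1, y3, y4, y8}.

7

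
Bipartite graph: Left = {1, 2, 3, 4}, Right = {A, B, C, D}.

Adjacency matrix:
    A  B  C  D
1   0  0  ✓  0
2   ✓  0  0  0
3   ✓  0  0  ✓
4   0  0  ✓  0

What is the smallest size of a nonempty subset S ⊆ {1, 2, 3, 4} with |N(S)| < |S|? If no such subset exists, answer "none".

Take S = {1, 4}. Its neighbourhood is {C}, so |N(S)| = 1 < |S| = 2.
No single vertex violates Hall's condition since each has at least one neighbour, so 2 is the minimum.

2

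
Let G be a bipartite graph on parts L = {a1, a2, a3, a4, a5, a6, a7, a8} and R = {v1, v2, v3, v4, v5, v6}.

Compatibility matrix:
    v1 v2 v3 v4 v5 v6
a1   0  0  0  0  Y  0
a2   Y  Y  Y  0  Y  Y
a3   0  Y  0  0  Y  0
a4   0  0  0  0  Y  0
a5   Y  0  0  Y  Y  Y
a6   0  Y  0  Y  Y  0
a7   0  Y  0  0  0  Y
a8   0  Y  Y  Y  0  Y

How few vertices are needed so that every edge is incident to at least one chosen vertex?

{v1, v2, v3, v4, v5, v6} is a vertex cover of size 6: every edge has an endpoint in this set.
No smaller cover exists because a1–v5, a2–v3, a3–v2, a5–v1, a6–v4, a7–v6 is a matching of size 6, and a cover must include an endpoint of each of these disjoint edges (König's theorem).

6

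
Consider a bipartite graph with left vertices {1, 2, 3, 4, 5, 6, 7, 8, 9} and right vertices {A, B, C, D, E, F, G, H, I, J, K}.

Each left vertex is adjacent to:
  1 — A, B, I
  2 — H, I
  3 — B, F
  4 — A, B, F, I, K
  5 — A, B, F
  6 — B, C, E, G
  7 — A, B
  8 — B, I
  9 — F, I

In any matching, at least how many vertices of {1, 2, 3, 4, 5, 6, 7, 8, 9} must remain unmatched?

A valid assignment of size 7: 1-I, 2-H, 3-F, 4-K, 5-A, 6-E, 7-B.
The set {1, 3, 5, 7, 8, 9} has only 4 neighbours ({A, B, F, I}), so by Hall's theorem at most 7 of the 9 left vertices can be matched.
That matches 7 of the 9, leaving 2 unmatched; no matching can do better.

2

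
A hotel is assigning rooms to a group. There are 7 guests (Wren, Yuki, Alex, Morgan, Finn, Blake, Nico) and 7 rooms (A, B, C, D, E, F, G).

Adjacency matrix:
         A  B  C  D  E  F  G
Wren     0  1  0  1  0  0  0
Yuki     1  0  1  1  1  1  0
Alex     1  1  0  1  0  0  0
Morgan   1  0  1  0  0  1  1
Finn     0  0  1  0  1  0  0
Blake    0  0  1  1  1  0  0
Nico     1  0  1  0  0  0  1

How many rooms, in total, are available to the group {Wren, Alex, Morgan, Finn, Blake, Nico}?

The union of neighbours of {Wren, Alex, Morgan, Finn, Blake, Nico} is {A, B, C, D, E, F, G}, which has 7 elements.
Since |N(S)| = 7 ≥ |S| = 6, Hall's condition holds for this subset.

7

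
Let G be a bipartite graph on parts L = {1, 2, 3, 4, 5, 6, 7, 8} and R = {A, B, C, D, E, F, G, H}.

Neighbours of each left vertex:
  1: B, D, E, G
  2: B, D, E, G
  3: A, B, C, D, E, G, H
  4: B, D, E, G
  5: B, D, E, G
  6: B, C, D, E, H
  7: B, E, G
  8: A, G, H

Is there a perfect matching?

No

The set {1, 2, 4, 5, 7} has only 4 neighbours ({B, D, E, G}), so by Hall's theorem at most 7 of the 8 left vertices can be matched.
Hence no matching covers every left vertex.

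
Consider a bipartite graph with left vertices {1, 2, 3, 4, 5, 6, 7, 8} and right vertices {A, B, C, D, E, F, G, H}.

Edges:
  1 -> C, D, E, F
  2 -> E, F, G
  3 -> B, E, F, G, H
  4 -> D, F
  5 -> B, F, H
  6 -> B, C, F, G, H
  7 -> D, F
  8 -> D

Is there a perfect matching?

The set {4, 7, 8} has only 2 neighbours ({D, F}), so by Hall's theorem at most 7 of the 8 left vertices can be matched.
Hence no matching covers every left vertex.

No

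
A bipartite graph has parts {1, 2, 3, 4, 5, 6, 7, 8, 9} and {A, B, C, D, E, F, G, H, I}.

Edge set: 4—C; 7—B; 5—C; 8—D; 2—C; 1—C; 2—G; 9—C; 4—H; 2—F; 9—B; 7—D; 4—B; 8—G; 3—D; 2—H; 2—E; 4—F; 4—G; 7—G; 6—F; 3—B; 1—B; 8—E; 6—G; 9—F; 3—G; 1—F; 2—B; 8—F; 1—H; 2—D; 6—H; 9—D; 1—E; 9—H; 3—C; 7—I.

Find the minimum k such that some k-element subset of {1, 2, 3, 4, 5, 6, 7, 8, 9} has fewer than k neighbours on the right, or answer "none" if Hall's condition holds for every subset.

Take S = {1, 2, 3, 4, 5, 6, 8, 9}. Its neighbourhood is {B, C, D, E, F, G, H}, so |N(S)| = 7 < |S| = 8.
Every subset of size less than 8 has at least as many neighbours as members, so 8 is the minimum.

8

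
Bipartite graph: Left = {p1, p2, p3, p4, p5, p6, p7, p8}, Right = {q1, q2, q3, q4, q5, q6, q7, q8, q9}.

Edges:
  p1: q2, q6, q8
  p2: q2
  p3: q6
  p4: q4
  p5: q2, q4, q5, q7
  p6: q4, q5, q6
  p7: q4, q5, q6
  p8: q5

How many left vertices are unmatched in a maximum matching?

2

For example, pair p1–q8, p2–q2, p3–q6, p4–q4, p5–q7, p6–q5.
The set {p3, p4, p6, p7, p8} has only 3 neighbours ({q4, q5, q6}), so by Hall's theorem at most 6 of the 8 left vertices can be matched.
That matches 6 of the 8, leaving 2 unmatched; no matching can do better.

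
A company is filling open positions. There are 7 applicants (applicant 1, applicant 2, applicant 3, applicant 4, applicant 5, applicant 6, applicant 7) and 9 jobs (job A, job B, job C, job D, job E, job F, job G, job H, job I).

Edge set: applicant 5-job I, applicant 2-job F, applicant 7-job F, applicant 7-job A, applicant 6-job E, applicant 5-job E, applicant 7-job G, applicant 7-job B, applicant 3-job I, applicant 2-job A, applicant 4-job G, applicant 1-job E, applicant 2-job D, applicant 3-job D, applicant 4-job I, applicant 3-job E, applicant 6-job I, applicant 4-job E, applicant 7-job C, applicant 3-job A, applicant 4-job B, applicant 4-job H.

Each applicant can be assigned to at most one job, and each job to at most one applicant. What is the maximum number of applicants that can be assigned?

6

For example, pair applicant 1–job E, applicant 2–job A, applicant 3–job D, applicant 4–job H, applicant 5–job I, applicant 7–job F.
The set {applicant 1, applicant 5, applicant 6} has only 2 neighbours ({job E, job I}), so by Hall's theorem at most 6 of the 7 applicants can be matched.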